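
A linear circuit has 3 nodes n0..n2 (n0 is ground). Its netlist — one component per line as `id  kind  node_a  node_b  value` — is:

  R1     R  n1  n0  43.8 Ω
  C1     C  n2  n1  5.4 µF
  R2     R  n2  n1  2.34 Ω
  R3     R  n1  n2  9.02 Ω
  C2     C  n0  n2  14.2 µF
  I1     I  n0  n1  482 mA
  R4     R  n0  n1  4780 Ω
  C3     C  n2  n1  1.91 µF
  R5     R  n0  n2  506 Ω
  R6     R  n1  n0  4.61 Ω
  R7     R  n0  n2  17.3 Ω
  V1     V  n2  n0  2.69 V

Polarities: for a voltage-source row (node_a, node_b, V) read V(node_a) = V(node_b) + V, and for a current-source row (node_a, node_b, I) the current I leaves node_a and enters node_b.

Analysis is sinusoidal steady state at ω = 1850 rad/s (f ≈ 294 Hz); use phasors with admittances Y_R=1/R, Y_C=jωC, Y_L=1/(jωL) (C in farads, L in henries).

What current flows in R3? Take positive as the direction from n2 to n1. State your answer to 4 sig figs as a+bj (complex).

0.02329-0.0004047j A

Element admittances at ω=1850 rad/s:
  Y(R1) = 0.02283+0.000j S between n1,n0
  Y(C1) = 0.000+0.009990j S between n2,n1
  Y(R2) = 0.4274+0.000j S between n2,n1
  Y(R3) = 0.1109+0.000j S between n1,n2
  Y(C2) = 0.000+0.02627j S between n0,n2
  I1: injects 0.482 A into n1 (from n0)
  Y(R4) = 0.0002092+0.000j S between n0,n1
  Y(C3) = 0.000+0.003533j S between n2,n1
  Y(R5) = 0.001976+0.000j S between n0,n2
  Y(R6) = 0.2169+0.000j S between n1,n0
  Y(R7) = 0.05780+0.000j S between n0,n2
  V1: constraint V(n2)−V(n0) = 2.69
Assemble and solve the 3×3 MNA system:
  V(n1)=2.480+0.003650j  V(n2)=2.690+0.000j
  i(V1)=-0.2739-0.07154j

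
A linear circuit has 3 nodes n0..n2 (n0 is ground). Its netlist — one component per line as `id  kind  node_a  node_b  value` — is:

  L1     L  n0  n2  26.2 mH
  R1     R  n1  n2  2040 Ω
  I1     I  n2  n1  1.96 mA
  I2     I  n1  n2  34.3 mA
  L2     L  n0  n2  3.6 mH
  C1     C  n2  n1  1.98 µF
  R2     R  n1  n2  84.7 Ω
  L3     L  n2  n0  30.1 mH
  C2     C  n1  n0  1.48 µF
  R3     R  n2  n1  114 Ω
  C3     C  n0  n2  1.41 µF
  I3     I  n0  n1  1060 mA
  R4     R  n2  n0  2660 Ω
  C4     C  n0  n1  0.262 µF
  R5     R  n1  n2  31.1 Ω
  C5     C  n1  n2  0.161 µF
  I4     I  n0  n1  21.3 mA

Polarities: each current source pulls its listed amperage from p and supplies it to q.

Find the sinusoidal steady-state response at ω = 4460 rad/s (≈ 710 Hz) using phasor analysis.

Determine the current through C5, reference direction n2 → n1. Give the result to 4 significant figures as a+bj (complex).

Element admittances at ω=4460 rad/s:
  Y(L1) = 0.000-0.008558j S between n0,n2
  Y(R1) = 0.0004902+0.000j S between n1,n2
  I1: injects 0.00196 A into n1 (from n2)
  I2: injects 0.0343 A into n2 (from n1)
  Y(L2) = 0.000-0.06228j S between n0,n2
  Y(C1) = 0.000+0.008831j S between n2,n1
  Y(R2) = 0.01181+0.000j S between n1,n2
  Y(L3) = 0.000-0.007449j S between n2,n0
  Y(C2) = 0.000+0.006601j S between n1,n0
  Y(R3) = 0.008772+0.000j S between n2,n1
  Y(C3) = 0.000+0.006289j S between n0,n2
  I3: injects 1.06 A into n1 (from n0)
  Y(R4) = 0.0003759+0.000j S between n2,n0
  Y(C4) = 0.000+0.001169j S between n0,n1
  Y(R5) = 0.03215+0.000j S between n1,n2
  Y(C5) = 0.000+0.0007181j S between n1,n2
  I4: injects 0.0213 A into n1 (from n0)
Assemble and solve the 2×2 MNA system:
  V(n1)=22.32+9.181j  V(n2)=2.492+16.00j

-0.004894-0.01424j A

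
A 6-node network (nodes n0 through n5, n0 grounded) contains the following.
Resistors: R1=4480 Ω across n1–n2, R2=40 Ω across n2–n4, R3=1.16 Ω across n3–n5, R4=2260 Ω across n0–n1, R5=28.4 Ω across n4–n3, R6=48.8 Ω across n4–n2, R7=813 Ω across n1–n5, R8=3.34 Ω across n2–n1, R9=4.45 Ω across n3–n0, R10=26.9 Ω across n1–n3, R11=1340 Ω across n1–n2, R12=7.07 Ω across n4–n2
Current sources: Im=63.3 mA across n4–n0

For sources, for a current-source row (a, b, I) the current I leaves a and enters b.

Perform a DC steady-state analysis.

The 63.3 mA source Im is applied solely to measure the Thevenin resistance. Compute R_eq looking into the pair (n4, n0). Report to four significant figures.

R_eq = 19.96 Ω

MNA unknowns: 5 node voltages V₁..V_5
R1: Y=0.0002232 on G[1,2]
R2: Y=0.02500 on G[2,4]
R3: Y=0.8621 on G[3,5]
R4: Y=0.0004425 on G[0,1]
R5: Y=0.03521 on G[4,3]
R6: Y=0.02049 on G[4,2]
R7: Y=0.001230 on G[1,5]
R8: Y=0.2994 on G[2,1]
R9: Y=0.2247 on G[3,0]
R10: Y=0.03717 on G[1,3]
R11: Y=0.0007463 on G[1,2]
R12: Y=0.1414 on G[4,2]
Im: z[4]−=0.0633, z[0]+=0.0633
solve → V1=-1.014, V2=-1.110, V3=-0.2797, V4=-1.263, V5=-0.2807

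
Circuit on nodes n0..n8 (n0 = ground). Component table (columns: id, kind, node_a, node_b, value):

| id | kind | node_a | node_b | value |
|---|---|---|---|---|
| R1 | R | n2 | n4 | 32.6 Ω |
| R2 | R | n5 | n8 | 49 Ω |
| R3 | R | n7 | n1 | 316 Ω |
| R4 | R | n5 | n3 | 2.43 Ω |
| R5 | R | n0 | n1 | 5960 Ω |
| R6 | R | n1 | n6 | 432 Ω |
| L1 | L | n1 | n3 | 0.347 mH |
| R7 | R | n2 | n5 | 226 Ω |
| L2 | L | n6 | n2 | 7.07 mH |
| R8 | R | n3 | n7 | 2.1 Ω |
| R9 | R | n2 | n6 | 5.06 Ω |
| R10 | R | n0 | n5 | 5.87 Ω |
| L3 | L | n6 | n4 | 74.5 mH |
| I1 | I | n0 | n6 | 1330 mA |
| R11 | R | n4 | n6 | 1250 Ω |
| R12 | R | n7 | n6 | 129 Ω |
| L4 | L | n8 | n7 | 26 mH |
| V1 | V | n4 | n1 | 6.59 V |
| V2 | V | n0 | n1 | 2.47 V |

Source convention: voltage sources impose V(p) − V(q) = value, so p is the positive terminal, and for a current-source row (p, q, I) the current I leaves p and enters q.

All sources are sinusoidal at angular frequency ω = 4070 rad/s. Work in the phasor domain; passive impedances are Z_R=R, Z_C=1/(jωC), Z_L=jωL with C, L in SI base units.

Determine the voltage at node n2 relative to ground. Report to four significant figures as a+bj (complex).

29.90+2.125j V

Element admittances at ω=4070 rad/s:
  Y(R1) = 0.03067+0.000j S between n2,n4
  Y(R2) = 0.02041+0.000j S between n5,n8
  Y(R3) = 0.003165+0.000j S between n7,n1
  Y(R4) = 0.4115+0.000j S between n5,n3
  Y(R5) = 0.0001678+0.000j S between n0,n1
  Y(R6) = 0.002315+0.000j S between n1,n6
  Y(L1) = 0.000-0.7081j S between n1,n3
  Y(R7) = 0.004425+0.000j S between n2,n5
  Y(L2) = 0.000-0.03475j S between n6,n2
  Y(R8) = 0.4762+0.000j S between n3,n7
  Y(R9) = 0.1976+0.000j S between n2,n6
  Y(R10) = 0.1704+0.000j S between n0,n5
  Y(L3) = 0.000-0.003298j S between n6,n4
  I1: injects 1.33 A into n6 (from n0)
  Y(R11) = 0.0008000+0.000j S between n4,n6
  Y(R12) = 0.007752+0.000j S between n7,n6
  Y(L4) = 0.000-0.009450j S between n8,n7
  V1: constraint V(n4)−V(n1) = 6.59
  V2: constraint V(n0)−V(n1) = 2.47
Assemble and solve the 10×10 MNA system:
  V(n1)=-2.470+0.000j  V(n2)=29.90+2.125j  V(n3)=-2.338+0.9285j  V(n4)=4.120+0.000j  V(n5)=-1.414+0.6740j  V(n6)=34.40+3.279j  V(n7)=-1.756+0.9523j  V(n8)=-1.368+0.8537j
  i(V1)=0.8258-0.03205j  i(V2)=-1.571+0.1148j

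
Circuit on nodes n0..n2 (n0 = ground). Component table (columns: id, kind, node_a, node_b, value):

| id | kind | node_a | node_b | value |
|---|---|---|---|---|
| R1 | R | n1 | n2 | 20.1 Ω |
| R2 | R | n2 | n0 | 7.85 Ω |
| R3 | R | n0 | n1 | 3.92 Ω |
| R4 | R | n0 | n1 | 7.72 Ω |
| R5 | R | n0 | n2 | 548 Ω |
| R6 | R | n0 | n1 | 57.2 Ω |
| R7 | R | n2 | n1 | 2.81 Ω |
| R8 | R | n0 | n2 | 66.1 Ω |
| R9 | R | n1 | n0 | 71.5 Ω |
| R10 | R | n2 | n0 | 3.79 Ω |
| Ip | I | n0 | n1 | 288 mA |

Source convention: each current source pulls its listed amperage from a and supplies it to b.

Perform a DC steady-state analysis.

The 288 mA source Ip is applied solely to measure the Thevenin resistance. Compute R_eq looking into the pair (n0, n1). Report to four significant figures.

R_eq = 1.614 Ω

Element admittances at DC:
  Y(R1) = 0.04975 S between n1,n2
  Y(R2) = 0.1274 S between n2,n0
  Y(R3) = 0.2551 S between n0,n1
  Y(R4) = 0.1295 S between n0,n1
  Y(R5) = 0.001825 S between n0,n2
  Y(R6) = 0.01748 S between n0,n1
  Y(R7) = 0.3559 S between n2,n1
  Y(R8) = 0.01513 S between n0,n2
  Y(R9) = 0.01399 S between n1,n0
  Y(R10) = 0.2639 S between n2,n0
  Ip: injects 0.288 A into n1 (from n0)
Assemble and solve the 2×2 MNA system:
  V(n1)=0.4648  V(n2)=0.2317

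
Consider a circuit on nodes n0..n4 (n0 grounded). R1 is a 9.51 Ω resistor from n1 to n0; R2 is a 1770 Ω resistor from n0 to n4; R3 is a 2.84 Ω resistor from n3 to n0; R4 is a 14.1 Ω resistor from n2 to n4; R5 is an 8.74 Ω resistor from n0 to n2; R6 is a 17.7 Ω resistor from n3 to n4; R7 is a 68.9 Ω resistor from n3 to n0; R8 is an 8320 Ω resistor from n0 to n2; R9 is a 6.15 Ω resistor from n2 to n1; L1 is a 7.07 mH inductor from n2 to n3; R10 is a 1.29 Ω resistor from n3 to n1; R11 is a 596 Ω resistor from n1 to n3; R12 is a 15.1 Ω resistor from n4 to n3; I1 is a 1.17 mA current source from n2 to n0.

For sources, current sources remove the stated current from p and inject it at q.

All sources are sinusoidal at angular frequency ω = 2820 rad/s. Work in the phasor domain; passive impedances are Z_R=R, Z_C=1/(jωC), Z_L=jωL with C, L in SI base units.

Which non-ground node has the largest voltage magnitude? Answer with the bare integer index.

MNA unknowns: 4 node voltages V₁..V_4
R1: Y=0.1052+0.000j on G[1,0]
R2: Y=0.0005650+0.000j on G[0,4]
R3: Y=0.3521+0.000j on G[3,0]
R4: Y=0.07092+0.000j on G[2,4]
R5: Y=0.1144+0.000j on G[0,2]
R6: Y=0.05650+0.000j on G[3,4]
R7: Y=0.01451+0.000j on G[3,0]
R8: Y=0.0001202+0.000j on G[0,2]
R9: Y=0.1626+0.000j on G[2,1]
L1: Y=0.000-0.05016j on G[2,3]
R10: Y=0.7752+0.000j on G[3,1]
R11: Y=0.001678+0.000j on G[1,3]
R12: Y=0.06623+0.000j on G[4,3]
I1: z[2]−=0.00117, z[0]+=0.00117
solve → V1=-0.001666+3.006e-05j, V2=-0.004556-0.0004744j, V3=-0.001286+0.0001397j, V4=-0.002477-8.496e-05j

2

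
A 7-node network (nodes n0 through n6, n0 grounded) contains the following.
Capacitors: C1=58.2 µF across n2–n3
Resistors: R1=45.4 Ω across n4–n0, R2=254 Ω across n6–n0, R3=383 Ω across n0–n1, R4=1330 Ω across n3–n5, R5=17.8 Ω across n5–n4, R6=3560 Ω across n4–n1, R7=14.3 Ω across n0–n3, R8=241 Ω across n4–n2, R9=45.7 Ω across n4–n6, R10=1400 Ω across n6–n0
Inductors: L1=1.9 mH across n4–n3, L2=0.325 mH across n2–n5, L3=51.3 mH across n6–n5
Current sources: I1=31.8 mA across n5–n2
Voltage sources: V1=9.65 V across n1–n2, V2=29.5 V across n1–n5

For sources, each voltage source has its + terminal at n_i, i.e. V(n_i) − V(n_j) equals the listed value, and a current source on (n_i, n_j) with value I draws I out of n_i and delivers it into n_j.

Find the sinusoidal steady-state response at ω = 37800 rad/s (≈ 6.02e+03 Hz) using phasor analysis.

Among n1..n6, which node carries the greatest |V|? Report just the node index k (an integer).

5

Element admittances at ω=37800 rad/s:
  Y(C1) = 0.000+2.200j S between n2,n3
  Y(R1) = 0.02203+0.000j S between n4,n0
  Y(R2) = 0.003937+0.000j S between n6,n0
  Y(R3) = 0.002611+0.000j S between n0,n1
  Y(L1) = 0.000-0.01392j S between n4,n3
  Y(R4) = 0.0007519+0.000j S between n3,n5
  Y(R5) = 0.05618+0.000j S between n5,n4
  Y(L2) = 0.000-0.08140j S between n2,n5
  Y(R6) = 0.0002809+0.000j S between n4,n1
  Y(R7) = 0.06993+0.000j S between n0,n3
  Y(R8) = 0.004149+0.000j S between n4,n2
  Y(R9) = 0.02188+0.000j S between n4,n6
  I1: injects 0.0318 A into n2 (from n5)
  Y(R10) = 0.0007143+0.000j S between n6,n0
  Y(L3) = 0.000-0.0005157j S between n6,n5
  V1: constraint V(n1)−V(n2) = 9.65
  V2: constraint V(n1)−V(n5) = 29.5
Assemble and solve the 8×8 MNA system:
  V(n1)=12.88+0.5025j  V(n2)=3.226+0.5025j  V(n3)=3.292+0.6292j  V(n4)=-10.21-1.781j  V(n5)=-16.62+0.5025j  V(n6)=-8.382-1.308j
  i(V1)=0.3027-1.750j  i(V2)=-0.3428+1.748j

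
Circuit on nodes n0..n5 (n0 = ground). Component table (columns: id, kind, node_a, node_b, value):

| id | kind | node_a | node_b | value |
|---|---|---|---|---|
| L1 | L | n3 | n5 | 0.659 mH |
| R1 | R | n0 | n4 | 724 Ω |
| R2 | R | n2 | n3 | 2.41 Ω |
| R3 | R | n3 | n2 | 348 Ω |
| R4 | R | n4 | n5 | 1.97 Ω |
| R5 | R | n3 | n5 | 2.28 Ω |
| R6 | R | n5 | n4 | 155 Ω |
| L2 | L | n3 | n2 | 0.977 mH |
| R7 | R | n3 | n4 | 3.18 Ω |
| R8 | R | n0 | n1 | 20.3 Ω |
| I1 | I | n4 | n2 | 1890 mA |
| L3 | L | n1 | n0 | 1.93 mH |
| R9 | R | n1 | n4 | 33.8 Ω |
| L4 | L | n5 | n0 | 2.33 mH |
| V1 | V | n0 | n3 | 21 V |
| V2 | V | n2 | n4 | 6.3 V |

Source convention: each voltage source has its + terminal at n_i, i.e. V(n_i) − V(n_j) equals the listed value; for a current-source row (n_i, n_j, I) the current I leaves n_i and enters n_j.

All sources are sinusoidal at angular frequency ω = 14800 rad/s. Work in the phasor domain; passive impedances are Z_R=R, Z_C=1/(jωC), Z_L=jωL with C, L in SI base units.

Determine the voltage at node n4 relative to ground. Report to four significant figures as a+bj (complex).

-23.12-0.2089j V

Apply KCL at each of the 5 non-ground nodes and solve the resulting linear system.
Node n1: branches {R8, L3, R9} → V_1 = -7.217-3.283j
Node n2: branches {R2, R3, L2, I1, V2} → V_2 = -16.82-0.2089j
Node n3: branches {L1, R2, R3, R5, L2, R7, V1} → V_3 = -21.00+0.000j
Node n4: branches {R1, R4, R6, R7, I1, R9, V2} → V_4 = -23.12-0.2089j
Node n5: branches {L1, R4, R5, R6, L4} → V_5 = -22.02-0.8927j
Source currents: i(V1)=-0.5283+0.7292j, i(V2)=0.1571+0.3765j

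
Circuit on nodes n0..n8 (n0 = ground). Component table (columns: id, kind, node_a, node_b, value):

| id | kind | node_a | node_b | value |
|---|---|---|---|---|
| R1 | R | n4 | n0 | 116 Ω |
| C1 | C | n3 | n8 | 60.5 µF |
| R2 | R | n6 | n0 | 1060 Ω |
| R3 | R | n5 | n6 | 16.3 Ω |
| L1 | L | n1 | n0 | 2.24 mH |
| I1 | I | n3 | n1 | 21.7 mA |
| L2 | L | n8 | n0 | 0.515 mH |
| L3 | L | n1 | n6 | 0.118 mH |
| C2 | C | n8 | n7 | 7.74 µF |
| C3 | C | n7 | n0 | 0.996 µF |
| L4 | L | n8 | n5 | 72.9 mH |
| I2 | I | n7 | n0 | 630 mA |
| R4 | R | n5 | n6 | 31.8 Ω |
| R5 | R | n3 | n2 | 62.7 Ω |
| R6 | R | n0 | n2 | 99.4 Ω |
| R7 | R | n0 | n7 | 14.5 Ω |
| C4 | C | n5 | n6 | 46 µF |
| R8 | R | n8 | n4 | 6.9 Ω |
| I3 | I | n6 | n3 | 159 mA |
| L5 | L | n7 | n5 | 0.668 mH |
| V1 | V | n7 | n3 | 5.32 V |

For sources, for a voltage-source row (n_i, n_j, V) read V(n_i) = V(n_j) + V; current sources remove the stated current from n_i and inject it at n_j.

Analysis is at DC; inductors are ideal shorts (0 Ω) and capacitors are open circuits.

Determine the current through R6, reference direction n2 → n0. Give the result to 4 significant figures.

Apply KCL at each of the 8 non-ground nodes and solve the resulting linear system.
Node n1: branches {L1, I1, L3} → V_1 = 0.000
Node n2: branches {R5, R6} → V_2 = -3.262
Node n3: branches {C1, I1, R5, I3, V1} → V_3 = -5.320
Node n4: branches {R1, R8} → V_4 = 0.000
Node n5: branches {R3, L4, R4, C4, L5} → V_5 = 0.000
Node n6: branches {R2, R3, L3, R4, C4, I3} → V_6 = 0.000
Node n7: branches {C2, C3, I2, R7, L5, V1} → V_7 = 0.000
Node n8: branches {C1, L2, C2, L4, R8} → V_8 = 0.000
Source currents: i(L1)=-0.1373, i(L2)=-0.4599, i(L3)=0.1590, i(L4)=0.4599, i(L5)=-0.4599, i(V1)=-0.1701

-0.03282 A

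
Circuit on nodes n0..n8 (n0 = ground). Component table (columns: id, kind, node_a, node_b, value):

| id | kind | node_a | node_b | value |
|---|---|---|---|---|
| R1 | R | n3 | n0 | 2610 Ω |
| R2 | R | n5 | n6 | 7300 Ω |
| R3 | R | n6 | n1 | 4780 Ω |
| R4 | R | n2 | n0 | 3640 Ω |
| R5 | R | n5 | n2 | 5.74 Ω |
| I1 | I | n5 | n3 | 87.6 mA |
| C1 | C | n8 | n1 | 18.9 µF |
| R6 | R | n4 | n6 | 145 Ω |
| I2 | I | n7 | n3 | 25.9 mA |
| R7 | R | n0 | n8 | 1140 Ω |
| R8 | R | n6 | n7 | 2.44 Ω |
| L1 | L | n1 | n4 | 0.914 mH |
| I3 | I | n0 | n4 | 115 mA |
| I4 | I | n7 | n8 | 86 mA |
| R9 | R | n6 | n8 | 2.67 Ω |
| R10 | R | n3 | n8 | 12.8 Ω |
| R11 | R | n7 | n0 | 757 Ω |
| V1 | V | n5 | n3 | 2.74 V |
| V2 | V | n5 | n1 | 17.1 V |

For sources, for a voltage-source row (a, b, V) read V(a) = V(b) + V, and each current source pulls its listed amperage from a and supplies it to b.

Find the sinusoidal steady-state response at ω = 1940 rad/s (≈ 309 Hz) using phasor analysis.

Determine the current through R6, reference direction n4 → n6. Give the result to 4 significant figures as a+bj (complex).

Element admittances at ω=1940 rad/s:
  Y(R1) = 0.0003831+0.000j S between n3,n0
  Y(R2) = 0.0001370+0.000j S between n5,n6
  Y(R3) = 0.0002092+0.000j S between n6,n1
  Y(R4) = 0.0002747+0.000j S between n2,n0
  Y(R5) = 0.1742+0.000j S between n5,n2
  I1: injects 0.0876 A into n3 (from n5)
  Y(C1) = 0.000+0.03667j S between n8,n1
  Y(R6) = 0.006897+0.000j S between n4,n6
  I2: injects 0.0259 A into n3 (from n7)
  Y(R7) = 0.0008772+0.000j S between n0,n8
  Y(R8) = 0.4098+0.000j S between n6,n7
  Y(L1) = 0.000-0.5640j S between n1,n4
  I3: injects 0.115 A into n4 (from n0)
  I4: injects 0.086 A into n8 (from n7)
  Y(R9) = 0.3745+0.000j S between n6,n8
  Y(R10) = 0.07812+0.000j S between n3,n8
  Y(R11) = 0.001321+0.000j S between n7,n0
  V1: constraint V(n5)−V(n3) = 2.74
  V2: constraint V(n5)−V(n1) = 17.1
Assemble and solve the 10×10 MNA system:
  V(n1)=29.41+3.256j  V(n2)=46.44+3.251j  V(n3)=43.77+3.256j  V(n4)=29.46+3.575j  V(n5)=46.51+3.256j  V(n6)=38.88-0.9396j  V(n7)=38.48-0.9366j  V(n8)=39.49-1.030j
  i(V1)=0.2377+0.3361j  i(V2)=-0.3391-0.3376j

-0.06493+0.03114j A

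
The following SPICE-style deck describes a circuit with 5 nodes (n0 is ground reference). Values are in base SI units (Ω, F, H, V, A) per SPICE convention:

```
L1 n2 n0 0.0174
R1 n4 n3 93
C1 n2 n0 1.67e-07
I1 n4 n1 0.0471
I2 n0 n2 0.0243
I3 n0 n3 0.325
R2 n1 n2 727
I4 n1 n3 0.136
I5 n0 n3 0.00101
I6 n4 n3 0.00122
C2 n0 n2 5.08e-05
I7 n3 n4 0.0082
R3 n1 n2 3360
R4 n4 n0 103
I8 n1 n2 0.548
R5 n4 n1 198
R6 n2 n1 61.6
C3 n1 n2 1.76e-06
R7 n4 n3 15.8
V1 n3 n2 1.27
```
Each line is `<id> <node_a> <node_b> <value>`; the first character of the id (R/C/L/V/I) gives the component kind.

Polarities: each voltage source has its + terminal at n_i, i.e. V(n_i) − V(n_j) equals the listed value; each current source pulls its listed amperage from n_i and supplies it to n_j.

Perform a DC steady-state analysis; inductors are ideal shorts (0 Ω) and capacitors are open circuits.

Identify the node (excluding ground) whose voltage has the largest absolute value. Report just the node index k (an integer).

Apply KCL at each of the 4 non-ground nodes and solve the resulting linear system.
Node n1: branches {I1, R2, I4, R3, I8, R5, R6, C3} → V_1 = -27.96
Node n2: branches {L1, C1, I2, R2, C2, R3, I8, R6, C3, V1} → V_2 = 0.000
Node n3: branches {R1, I3, I4, I5, I6, I7, R7, V1} → V_3 = 1.270
Node n4: branches {R1, I1, I6, I7, R4, R5, R7} → V_4 = -0.9830
Source currents: i(L1)=0.3599, i(V1)=0.2882

1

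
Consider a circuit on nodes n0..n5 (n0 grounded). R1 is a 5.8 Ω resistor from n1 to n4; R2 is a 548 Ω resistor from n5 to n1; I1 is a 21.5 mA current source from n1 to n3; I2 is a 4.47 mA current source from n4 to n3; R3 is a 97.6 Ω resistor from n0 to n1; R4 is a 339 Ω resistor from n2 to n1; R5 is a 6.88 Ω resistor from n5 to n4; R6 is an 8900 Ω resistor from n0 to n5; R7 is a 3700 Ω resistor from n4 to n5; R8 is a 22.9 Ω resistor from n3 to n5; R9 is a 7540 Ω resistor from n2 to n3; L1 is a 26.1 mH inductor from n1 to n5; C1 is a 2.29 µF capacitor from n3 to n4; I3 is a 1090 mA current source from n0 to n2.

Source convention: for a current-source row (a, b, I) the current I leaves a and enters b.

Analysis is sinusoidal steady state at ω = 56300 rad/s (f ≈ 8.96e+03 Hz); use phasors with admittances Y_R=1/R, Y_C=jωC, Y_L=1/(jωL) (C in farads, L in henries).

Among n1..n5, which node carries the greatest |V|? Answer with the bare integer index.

2

MNA unknowns: 5 node voltages V₁..V_5
R1: Y=0.1724+0.000j on G[1,4]
R2: Y=0.001825+0.000j on G[5,1]
I1: z[1]−=0.0215, z[3]+=0.0215
I2: z[4]−=0.00447, z[3]+=0.00447
R3: Y=0.01025+0.000j on G[0,1]
R4: Y=0.002950+0.000j on G[2,1]
R5: Y=0.1453+0.000j on G[5,4]
R6: Y=0.0001124+0.000j on G[0,5]
R7: Y=0.0002703+0.000j on G[4,5]
R8: Y=0.04367+0.000j on G[3,5]
R9: Y=0.0001326+0.000j on G[2,3]
L1: Y=0.000-0.0006805j on G[1,5]
C1: Y=0.000+0.1289j on G[3,4]
I3: z[0]−=1.09, z[2]+=1.09
solve → V1=105.2+0.001217j, V2=458.9-0.02052j, V3=105.7-0.5039j, V4=105.6+0.003996j, V5=105.5-0.1110j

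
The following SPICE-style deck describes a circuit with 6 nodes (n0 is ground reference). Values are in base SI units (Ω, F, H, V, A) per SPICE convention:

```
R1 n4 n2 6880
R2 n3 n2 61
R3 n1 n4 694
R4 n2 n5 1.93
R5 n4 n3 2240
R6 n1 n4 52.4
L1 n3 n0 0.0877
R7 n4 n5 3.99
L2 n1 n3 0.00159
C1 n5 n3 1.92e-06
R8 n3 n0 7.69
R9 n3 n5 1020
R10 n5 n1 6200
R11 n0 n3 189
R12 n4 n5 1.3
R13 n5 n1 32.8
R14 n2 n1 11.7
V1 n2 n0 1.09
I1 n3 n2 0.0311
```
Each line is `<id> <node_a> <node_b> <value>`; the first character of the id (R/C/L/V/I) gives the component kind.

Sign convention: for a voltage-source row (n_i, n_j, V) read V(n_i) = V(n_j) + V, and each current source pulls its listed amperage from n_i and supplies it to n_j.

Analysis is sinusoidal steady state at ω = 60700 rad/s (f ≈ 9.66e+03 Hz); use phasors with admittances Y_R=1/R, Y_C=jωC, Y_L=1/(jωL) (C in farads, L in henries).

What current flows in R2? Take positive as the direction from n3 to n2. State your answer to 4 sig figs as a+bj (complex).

Apply KCL at each of the 5 non-ground nodes and solve the resulting linear system.
Node n1: branches {R3, R6, L2, R10, R13, R14} → V_1 = 1.078+0.008859j
Node n2: branches {R1, R2, R4, R14, V1, I1} → V_2 = 1.090+0.000j
Node n3: branches {R2, R5, L1, L2, C1, R8, R9, R11, I1} → V_3 = 0.3259+0.4390j
Node n4: branches {R1, R3, R5, R6, R7, R12} → V_4 = 0.9727-0.1269j
Node n5: branches {R4, R7, C1, R9, R10, R12, R13} → V_5 = 0.9708-0.1299j
Source currents: i(V1)=-0.04419-0.05935j

-0.01253+0.007197j A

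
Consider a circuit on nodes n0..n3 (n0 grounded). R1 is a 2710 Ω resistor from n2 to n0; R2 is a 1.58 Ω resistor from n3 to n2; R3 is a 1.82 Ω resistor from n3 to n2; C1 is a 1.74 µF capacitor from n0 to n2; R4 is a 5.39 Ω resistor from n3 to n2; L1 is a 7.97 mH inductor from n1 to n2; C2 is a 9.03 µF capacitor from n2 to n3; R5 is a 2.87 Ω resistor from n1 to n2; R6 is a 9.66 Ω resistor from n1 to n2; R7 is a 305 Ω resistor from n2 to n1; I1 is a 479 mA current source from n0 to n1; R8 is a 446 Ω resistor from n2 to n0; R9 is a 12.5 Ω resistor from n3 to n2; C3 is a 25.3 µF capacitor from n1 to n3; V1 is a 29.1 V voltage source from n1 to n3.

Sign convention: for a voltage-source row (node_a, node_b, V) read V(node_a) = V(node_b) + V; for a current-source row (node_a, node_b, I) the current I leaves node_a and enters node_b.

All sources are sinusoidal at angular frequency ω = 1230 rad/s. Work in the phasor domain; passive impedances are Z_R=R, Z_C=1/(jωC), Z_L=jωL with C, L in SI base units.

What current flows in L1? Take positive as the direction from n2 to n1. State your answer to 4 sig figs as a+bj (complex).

-0.1261+2.278j A

MNA unknowns: 3 node voltages V₁..V_3 plus 1 source current (V1)
R1: Y=0.0003690+0.000j on G[2,0]
R2: Y=0.6329+0.000j on G[3,2]
R3: Y=0.5495+0.000j on G[3,2]
C1: Y=0.000+0.002140j on G[0,2]
R4: Y=0.1855+0.000j on G[3,2]
L1: Y=0.000-0.1020j on G[1,2]
C2: Y=0.000+0.01111j on G[2,3]
R5: Y=0.3484+0.000j on G[1,2]
R6: Y=0.1035+0.000j on G[1,2]
R7: Y=0.003279+0.000j on G[2,1]
I1: z[0]−=0.479, z[1]+=0.479
R8: Y=0.002242+0.000j on G[2,0]
R9: Y=0.08000+0.000j on G[3,2]
C3: Y=0.000+0.03112j on G[1,3]
V1: row V1−V3=29.1, i_V1 at 1,3
solve → V1=132.1-88.70j, V2=109.7-89.94j, V3=103.0-88.70j
aux → i_V1=-9.813+0.8096j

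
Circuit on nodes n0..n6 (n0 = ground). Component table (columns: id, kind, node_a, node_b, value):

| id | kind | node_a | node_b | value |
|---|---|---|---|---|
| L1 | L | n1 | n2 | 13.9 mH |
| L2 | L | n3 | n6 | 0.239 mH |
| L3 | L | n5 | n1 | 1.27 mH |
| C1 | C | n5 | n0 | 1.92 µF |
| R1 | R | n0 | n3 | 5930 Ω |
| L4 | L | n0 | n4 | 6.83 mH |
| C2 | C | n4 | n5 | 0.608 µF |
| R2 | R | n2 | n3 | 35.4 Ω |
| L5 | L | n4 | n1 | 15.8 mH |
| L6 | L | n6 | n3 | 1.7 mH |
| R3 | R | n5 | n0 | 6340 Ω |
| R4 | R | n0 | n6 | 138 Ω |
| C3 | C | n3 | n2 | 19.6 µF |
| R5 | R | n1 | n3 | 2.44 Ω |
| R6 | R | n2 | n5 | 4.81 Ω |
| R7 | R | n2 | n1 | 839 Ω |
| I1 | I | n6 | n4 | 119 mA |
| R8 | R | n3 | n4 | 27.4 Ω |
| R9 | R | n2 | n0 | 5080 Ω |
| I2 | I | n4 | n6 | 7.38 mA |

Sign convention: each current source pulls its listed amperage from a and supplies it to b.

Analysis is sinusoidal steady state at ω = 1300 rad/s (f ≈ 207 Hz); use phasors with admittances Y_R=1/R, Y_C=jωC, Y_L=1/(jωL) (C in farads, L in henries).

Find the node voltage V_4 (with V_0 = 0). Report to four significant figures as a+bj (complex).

Element admittances at ω=1300 rad/s:
  Y(L1) = 0.000-0.05534j S between n1,n2
  Y(L2) = 0.000-3.219j S between n3,n6
  Y(L3) = 0.000-0.6057j S between n5,n1
  Y(C1) = 0.000+0.002496j S between n5,n0
  Y(R1) = 0.0001686+0.000j S between n0,n3
  Y(L4) = 0.000-0.1126j S between n0,n4
  Y(C2) = 0.000+0.0007904j S between n4,n5
  Y(R2) = 0.02825+0.000j S between n2,n3
  Y(L5) = 0.000-0.04869j S between n4,n1
  Y(L6) = 0.000-0.4525j S between n6,n3
  Y(R3) = 0.0001577+0.000j S between n5,n0
  Y(R4) = 0.007246+0.000j S between n0,n6
  Y(C3) = 0.000+0.02548j S between n3,n2
  Y(R5) = 0.4098+0.000j S between n1,n3
  Y(R6) = 0.2079+0.000j S between n2,n5
  Y(R7) = 0.001192+0.000j S between n2,n1
  I1: injects 0.119 A into n4 (from n6)
  Y(R8) = 0.03650+0.000j S between n3,n4
  Y(R9) = 0.0001969+0.000j S between n2,n0
  I2: injects 0.00738 A into n6 (from n4)
Assemble and solve the 6×6 MNA system:
  V(n1)=-1.203-1.180j  V(n2)=-1.233-1.195j  V(n3)=-1.327-1.063j  V(n4)=-0.1023+0.06489j  V(n5)=-1.209-1.194j  V(n6)=-1.329-1.091j

-0.1023+0.06489j V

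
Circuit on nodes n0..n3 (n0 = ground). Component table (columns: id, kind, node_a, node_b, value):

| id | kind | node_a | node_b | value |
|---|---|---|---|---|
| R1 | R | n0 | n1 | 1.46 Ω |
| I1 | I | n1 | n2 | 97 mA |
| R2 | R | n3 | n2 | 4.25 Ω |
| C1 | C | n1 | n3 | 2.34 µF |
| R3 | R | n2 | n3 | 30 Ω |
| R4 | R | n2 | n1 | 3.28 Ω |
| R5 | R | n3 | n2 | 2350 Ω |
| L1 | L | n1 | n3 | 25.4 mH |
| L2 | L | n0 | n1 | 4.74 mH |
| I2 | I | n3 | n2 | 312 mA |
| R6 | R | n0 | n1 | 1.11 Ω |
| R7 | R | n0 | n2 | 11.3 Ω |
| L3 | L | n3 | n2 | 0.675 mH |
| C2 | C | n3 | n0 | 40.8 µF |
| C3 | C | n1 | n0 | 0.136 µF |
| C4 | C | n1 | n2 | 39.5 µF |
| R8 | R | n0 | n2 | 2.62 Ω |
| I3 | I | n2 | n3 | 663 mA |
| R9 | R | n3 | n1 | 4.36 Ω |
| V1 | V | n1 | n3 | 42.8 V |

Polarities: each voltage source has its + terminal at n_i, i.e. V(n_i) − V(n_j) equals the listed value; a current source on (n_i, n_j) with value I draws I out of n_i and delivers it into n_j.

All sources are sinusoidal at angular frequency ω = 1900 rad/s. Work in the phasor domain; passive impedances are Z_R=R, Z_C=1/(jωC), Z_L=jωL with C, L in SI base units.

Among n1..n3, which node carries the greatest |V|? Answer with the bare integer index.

3

Element admittances at ω=1900 rad/s:
  Y(R1) = 0.6849+0.000j S between n0,n1
  I1: injects 0.097 A into n2 (from n1)
  Y(R2) = 0.2353+0.000j S between n3,n2
  Y(C1) = 0.000+0.004446j S between n1,n3
  Y(R3) = 0.03333+0.000j S between n2,n3
  Y(R4) = 0.3049+0.000j S between n2,n1
  Y(R5) = 0.0004255+0.000j S between n3,n2
  Y(L1) = 0.000-0.02072j S between n1,n3
  Y(L2) = 0.000-0.1110j S between n0,n1
  I2: injects 0.312 A into n2 (from n3)
  Y(R6) = 0.9009+0.000j S between n0,n1
  Y(R7) = 0.08850+0.000j S between n0,n2
  Y(L3) = 0.000-0.7797j S between n3,n2
  Y(C2) = 0.000+0.07752j S between n3,n0
  Y(C3) = 0.000+0.0002584j S between n1,n0
  Y(C4) = 0.000+0.07505j S between n1,n2
  Y(R8) = 0.3817+0.000j S between n0,n2
  I3: injects 0.663 A into n3 (from n2)
  Y(R9) = 0.2294+0.000j S between n3,n1
  V1: constraint V(n1)−V(n3) = 42.8
Assemble and solve the 4×4 MNA system:
  V(n1)=5.690-1.990j  V(n2)=-19.05+14.17j  V(n3)=-37.11-1.990j
  i(V1)=-27.47+7.553j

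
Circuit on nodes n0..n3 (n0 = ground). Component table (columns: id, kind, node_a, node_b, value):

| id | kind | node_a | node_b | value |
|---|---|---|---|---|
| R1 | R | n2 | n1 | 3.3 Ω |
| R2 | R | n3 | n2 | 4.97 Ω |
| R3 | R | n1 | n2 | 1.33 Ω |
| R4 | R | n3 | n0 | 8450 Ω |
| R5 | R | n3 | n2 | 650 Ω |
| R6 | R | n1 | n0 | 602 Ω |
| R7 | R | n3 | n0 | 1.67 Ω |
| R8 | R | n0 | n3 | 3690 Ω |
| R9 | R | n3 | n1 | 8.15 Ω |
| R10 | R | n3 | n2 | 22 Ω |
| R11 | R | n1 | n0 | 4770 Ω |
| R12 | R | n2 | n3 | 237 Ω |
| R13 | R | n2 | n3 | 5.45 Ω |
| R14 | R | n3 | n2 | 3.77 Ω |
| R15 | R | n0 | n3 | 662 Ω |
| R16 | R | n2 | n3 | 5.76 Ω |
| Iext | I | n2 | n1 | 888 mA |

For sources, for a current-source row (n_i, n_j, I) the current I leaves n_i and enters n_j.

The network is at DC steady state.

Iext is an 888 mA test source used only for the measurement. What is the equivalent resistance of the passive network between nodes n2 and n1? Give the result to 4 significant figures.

R_eq = 0.8591 Ω

Element admittances at DC:
  Y(R1) = 0.3030 S between n2,n1
  Y(R2) = 0.2012 S between n3,n2
  Y(R3) = 0.7519 S between n1,n2
  Y(R4) = 0.0001183 S between n3,n0
  Y(R5) = 0.001538 S between n3,n2
  Y(R6) = 0.001661 S between n1,n0
  Y(R7) = 0.5988 S between n3,n0
  Y(R8) = 0.0002710 S between n0,n3
  Y(R9) = 0.1227 S between n3,n1
  Y(R10) = 0.04545 S between n3,n2
  Y(R11) = 0.0002096 S between n1,n0
  Y(R12) = 0.004219 S between n2,n3
  Y(R13) = 0.1835 S between n2,n3
  Y(R14) = 0.2653 S between n3,n2
  Y(R15) = 0.001511 S between n0,n3
  Y(R16) = 0.1736 S between n2,n3
  Iext: injects 0.888 A into n1 (from n2)
Assemble and solve the 3×3 MNA system:
  V(n1)=0.6658  V(n2)=-0.09717  V(n3)=-0.002073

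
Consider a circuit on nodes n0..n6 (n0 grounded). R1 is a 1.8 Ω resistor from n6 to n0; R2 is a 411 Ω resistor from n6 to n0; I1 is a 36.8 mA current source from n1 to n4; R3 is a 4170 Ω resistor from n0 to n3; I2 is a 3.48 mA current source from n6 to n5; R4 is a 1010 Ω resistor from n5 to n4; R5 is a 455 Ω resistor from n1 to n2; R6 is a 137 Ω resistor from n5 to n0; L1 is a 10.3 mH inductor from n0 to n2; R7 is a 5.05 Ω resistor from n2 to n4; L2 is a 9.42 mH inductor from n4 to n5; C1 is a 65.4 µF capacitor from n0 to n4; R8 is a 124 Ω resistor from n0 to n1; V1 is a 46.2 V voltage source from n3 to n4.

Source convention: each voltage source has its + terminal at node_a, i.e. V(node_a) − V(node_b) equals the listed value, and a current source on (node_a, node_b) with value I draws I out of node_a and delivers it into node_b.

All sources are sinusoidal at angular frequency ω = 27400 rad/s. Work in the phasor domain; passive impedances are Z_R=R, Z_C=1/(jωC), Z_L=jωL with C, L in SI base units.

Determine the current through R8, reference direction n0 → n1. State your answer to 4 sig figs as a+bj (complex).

Apply KCL at each of the 6 non-ground nodes and solve the resulting linear system.
Node n1: branches {I1, R5, R8} → V_1 = -3.594-0.002396j
Node n2: branches {R5, L1, R7} → V_2 = -0.03996-0.01119j
Node n3: branches {R3, V1} → V_3 = 46.20-0.01057j
Node n4: branches {I1, R4, R7, L2, C1, V1} → V_4 = -0.0007118-0.01057j
Node n5: branches {I2, R4, R6, L2} → V_5 = 0.3408+0.1583j
Node n6: branches {R1, R2, I2} → V_6 = -0.006237+0.000j
Source currents: i(V1)=-0.01108+2.535e-06j

0.02899+1.932e-05j A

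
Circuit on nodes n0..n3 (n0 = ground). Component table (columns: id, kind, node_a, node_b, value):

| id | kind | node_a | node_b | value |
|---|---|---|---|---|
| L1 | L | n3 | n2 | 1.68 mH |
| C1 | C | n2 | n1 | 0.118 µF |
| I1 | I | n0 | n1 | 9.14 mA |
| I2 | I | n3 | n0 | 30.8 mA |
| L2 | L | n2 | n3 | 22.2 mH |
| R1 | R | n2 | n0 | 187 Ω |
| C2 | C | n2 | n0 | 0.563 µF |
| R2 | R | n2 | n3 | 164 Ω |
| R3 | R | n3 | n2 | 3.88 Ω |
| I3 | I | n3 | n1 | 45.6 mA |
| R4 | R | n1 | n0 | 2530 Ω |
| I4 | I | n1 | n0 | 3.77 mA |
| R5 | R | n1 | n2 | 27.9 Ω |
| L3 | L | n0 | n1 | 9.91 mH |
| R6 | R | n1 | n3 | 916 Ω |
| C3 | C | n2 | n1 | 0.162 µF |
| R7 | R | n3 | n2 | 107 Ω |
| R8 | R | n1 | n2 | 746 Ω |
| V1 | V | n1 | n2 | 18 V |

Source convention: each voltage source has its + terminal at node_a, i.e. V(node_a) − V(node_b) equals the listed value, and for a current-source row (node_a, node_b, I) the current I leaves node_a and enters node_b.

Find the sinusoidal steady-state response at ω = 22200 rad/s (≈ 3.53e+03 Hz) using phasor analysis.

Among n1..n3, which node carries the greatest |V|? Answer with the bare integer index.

Apply KCL at each of the 3 non-ground nodes and solve the resulting linear system.
Node n1: branches {C1, I1, I3, R4, I4, R5, L3, R6, C3, R8, V1} → V_1 = 22.82+7.572j
Node n2: branches {L1, C1, L2, R1, C2, R2, R3, R5, C3, R7, R8, V1} → V_2 = 4.820+7.572j
Node n3: branches {L1, I2, L2, R2, R3, I3, R6, R7} → V_3 = 4.615+7.551j
Source currents: i(V1)=-0.6816-0.01118j

1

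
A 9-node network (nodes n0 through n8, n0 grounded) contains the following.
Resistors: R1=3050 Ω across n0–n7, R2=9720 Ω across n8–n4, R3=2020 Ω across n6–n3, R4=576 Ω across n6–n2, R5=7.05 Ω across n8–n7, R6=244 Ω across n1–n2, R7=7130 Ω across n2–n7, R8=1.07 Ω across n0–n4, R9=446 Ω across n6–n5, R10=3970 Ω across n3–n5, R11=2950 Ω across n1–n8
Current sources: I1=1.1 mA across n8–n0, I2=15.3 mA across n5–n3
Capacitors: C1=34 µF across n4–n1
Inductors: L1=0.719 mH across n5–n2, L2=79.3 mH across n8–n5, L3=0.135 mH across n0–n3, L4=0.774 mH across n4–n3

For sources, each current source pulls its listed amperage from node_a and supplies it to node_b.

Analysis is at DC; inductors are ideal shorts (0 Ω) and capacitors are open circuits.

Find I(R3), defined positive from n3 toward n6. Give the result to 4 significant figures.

MNA unknowns: 8 node voltages V₁..V_8 plus 4 source currents (L1, L2, L3, L4)
R1: Y=0.0003279 on G[0,7]
R2: Y=0.0001029 on G[8,4]
I1: z[8]−=0.0011, z[0]+=0.0011
C1: Y=0.000 on G[4,1]
R3: Y=0.0004950 on G[6,3]
R4: Y=0.001736 on G[6,2]
R5: Y=0.1418 on G[8,7]
L1: row V5−V2=0, i_L1 at 5,2
L2: row V8−V5=0, i_L2 at 8,5
R6: Y=0.004098 on G[1,2]
L3: row V0−V3=0, i_L3 at 0,3
R7: Y=0.0001403 on G[2,7]
R8: Y=0.9346 on G[0,4]
R9: Y=0.002242 on G[6,5]
L4: row V4−V3=0, i_L4 at 4,3
R10: Y=0.0002519 on G[3,5]
R11: Y=0.0003390 on G[1,8]
I2: z[5]−=0.0153, z[3]+=0.0153
solve → V1=-14.61, V2=-14.61, V3=0.000, V4=0.000, V5=-14.61, V6=-13.00, V7=-14.58, V8=-14.61
aux → i_L1=-0.002813, i_L2=0.005180, i_L3=-0.003681, i_L4=-0.001504

0.006434 A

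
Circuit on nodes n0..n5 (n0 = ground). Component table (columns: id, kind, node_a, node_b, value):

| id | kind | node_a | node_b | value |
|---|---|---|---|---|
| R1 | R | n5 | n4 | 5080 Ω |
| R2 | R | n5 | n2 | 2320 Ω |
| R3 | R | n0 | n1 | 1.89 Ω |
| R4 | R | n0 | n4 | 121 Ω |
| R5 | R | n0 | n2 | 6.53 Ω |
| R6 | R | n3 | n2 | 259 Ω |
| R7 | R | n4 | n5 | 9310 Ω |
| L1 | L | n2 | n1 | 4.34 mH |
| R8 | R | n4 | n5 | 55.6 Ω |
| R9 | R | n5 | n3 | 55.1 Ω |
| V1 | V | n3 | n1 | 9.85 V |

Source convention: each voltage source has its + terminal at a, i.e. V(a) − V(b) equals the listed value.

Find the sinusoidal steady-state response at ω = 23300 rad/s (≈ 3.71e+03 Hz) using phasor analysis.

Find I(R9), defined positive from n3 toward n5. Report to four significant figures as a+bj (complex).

0.04432-4.163e-05j A

Apply KCL at each of the 5 non-ground nodes and solve the resulting linear system.
Node n1: branches {R3, L1, V1} → V_1 = -0.1521-0.007303j
Node n2: branches {R2, R5, R6, L1} → V_2 = 0.2557+0.02542j
Node n3: branches {R6, R9, V1} → V_3 = 9.698-0.007303j
Node n4: branches {R1, R4, R7, R8} → V_4 = 4.998-0.003450j
Node n5: branches {R1, R2, R7, R8, R9} → V_5 = 7.256-0.005009j
Source currents: i(V1)=-0.08078+0.0001680j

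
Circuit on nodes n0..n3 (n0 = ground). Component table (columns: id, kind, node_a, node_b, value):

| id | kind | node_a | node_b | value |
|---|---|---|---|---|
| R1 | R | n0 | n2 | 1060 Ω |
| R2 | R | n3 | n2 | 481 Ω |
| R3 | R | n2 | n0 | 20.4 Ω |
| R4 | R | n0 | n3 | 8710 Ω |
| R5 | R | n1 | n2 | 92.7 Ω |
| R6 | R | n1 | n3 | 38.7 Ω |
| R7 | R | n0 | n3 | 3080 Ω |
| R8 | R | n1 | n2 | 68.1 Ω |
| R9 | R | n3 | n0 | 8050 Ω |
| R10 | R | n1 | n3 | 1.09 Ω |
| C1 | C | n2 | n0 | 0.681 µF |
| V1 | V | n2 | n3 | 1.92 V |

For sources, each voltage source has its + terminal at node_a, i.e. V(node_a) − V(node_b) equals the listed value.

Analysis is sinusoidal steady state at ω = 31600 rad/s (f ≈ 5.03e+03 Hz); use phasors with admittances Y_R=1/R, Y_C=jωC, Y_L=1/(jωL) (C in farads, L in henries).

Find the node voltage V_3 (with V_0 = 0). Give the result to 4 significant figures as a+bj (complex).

-1.902-0.007722j V

Element admittances at ω=31600 rad/s:
  Y(R1) = 0.0009434+0.000j S between n0,n2
  Y(R2) = 0.002079+0.000j S between n3,n2
  Y(R3) = 0.04902+0.000j S between n2,n0
  Y(R4) = 0.0001148+0.000j S between n0,n3
  Y(R5) = 0.01079+0.000j S between n1,n2
  Y(R6) = 0.02584+0.000j S between n1,n3
  Y(R7) = 0.0003247+0.000j S between n0,n3
  Y(R8) = 0.01468+0.000j S between n1,n2
  Y(R9) = 0.0001242+0.000j S between n3,n0
  Y(R10) = 0.9174+0.000j S between n1,n3
  Y(C1) = 0.000+0.02152j S between n2,n0
  V1: constraint V(n2)−V(n3) = 1.92
Assemble and solve the 4×4 MNA system:
  V(n1)=-1.851-0.007722j  V(n2)=0.01813-0.007722j  V(n3)=-1.902-0.007722j
  i(V1)=-0.05268-4.353e-06j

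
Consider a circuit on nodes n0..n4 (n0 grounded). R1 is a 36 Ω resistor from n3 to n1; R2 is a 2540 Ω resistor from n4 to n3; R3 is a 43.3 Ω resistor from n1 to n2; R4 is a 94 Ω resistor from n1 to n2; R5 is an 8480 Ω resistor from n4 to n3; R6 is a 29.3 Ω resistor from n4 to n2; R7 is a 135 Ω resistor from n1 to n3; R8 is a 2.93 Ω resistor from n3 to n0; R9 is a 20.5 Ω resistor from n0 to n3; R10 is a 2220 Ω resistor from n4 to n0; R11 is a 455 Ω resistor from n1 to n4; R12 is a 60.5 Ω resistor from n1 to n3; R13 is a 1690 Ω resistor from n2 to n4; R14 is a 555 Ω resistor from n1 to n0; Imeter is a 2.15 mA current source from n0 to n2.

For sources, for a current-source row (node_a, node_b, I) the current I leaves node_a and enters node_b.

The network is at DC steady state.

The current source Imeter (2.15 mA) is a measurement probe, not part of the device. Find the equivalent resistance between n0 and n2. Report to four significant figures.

Element admittances at DC:
  Y(R1) = 0.02778 S between n3,n1
  Y(R2) = 0.0003937 S between n4,n3
  Y(R3) = 0.02309 S between n1,n2
  Y(R4) = 0.01064 S between n1,n2
  Y(R5) = 0.0001179 S between n4,n3
  Y(R6) = 0.03413 S between n4,n2
  Y(R7) = 0.007407 S between n1,n3
  Y(R8) = 0.3413 S between n3,n0
  Y(R9) = 0.04878 S between n0,n3
  Y(R10) = 0.0004505 S between n4,n0
  Y(R11) = 0.002198 S between n1,n4
  Y(R12) = 0.01653 S between n1,n3
  Y(R13) = 0.0005917 S between n2,n4
  Y(R14) = 0.001802 S between n1,n0
  Imeter: injects 0.00215 A into n2 (from n0)
Assemble and solve the 4×4 MNA system:
  V(n1)=0.04354  V(n2)=0.1012  V(n3)=0.005200  V(n4)=0.09540

R_eq = 47.09 Ω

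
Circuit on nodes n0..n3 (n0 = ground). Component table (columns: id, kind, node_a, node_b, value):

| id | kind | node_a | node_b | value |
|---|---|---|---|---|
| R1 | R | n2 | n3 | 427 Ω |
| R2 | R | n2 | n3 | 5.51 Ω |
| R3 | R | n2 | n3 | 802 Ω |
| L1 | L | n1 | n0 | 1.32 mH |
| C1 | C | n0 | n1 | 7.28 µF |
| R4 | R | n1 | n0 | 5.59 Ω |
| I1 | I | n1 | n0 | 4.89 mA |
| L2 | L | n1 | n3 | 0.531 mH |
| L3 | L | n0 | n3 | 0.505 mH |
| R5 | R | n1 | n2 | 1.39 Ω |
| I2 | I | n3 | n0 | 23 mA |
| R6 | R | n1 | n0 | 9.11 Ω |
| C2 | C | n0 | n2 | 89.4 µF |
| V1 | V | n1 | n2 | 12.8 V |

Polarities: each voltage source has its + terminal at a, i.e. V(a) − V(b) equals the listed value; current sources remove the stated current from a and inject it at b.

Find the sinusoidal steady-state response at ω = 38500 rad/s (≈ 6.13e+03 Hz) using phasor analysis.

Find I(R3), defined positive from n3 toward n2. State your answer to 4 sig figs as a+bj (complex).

0.001547-0.003715j A

MNA unknowns: 3 node voltages V₁..V_3 plus 1 source current (V1)
R1: Y=0.002342+0.000j on G[2,3]
R2: Y=0.1815+0.000j on G[2,3]
R3: Y=0.001247+0.000j on G[2,3]
L1: Y=0.000-0.01968j on G[1,0]
C1: Y=0.000+0.2803j on G[0,1]
R4: Y=0.1789+0.000j on G[1,0]
I1: z[1]−=0.00489, z[0]+=0.00489
L2: Y=0.000-0.04892j on G[1,3]
L3: Y=0.000-0.05143j on G[0,3]
R5: Y=0.7194+0.000j on G[1,2]
I2: z[3]−=0.023, z[0]+=0.023
R6: Y=0.1098+0.000j on G[1,0]
C2: Y=0.000+3.442j on G[0,2]
V1: row V1−V2=12.8, i_V1 at 1,2
solve → V1=11.83+0.9012j, V2=-0.9674+0.9012j, V3=0.2732-2.078j
aux → i_V1=-12.54-2.778j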